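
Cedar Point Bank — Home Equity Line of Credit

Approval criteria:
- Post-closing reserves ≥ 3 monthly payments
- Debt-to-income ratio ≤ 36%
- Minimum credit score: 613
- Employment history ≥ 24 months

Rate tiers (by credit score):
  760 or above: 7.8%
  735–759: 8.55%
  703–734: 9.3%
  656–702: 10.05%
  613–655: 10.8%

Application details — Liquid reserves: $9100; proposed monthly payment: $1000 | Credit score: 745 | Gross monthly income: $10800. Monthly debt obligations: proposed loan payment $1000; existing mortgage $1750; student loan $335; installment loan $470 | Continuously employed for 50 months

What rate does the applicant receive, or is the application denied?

Credit score 745 ≥ 613 (meets minimum)
Employment 50 ≥ 24 months
Liquid reserves cover 9,100/1,000 = 9.1 months — ≥ 3 required
Total monthly debts = (1,000 + 1,750 + 335 + 470) = 3,555. DTI: 3,555 ÷ 10,800 = 32.9%, within the 36% cap
All requirements met. Score 745 falls in the 735–759 tier → 8.55%.

Approved at 8.55%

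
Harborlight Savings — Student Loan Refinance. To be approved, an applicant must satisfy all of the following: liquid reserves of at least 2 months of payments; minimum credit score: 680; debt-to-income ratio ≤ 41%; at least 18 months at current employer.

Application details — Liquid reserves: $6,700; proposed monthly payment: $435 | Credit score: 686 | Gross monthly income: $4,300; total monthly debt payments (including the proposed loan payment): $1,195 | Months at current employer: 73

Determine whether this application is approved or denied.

Approved

Reserves = 6,700/435 = 15.4 months ≥ 2
Credit score 686 ≥ 680 (meets)
Debt-to-income = 1,195/4,300 = 27.8% — meets 41% limit
Employment 73 ≥ 18 months
All criteria satisfied.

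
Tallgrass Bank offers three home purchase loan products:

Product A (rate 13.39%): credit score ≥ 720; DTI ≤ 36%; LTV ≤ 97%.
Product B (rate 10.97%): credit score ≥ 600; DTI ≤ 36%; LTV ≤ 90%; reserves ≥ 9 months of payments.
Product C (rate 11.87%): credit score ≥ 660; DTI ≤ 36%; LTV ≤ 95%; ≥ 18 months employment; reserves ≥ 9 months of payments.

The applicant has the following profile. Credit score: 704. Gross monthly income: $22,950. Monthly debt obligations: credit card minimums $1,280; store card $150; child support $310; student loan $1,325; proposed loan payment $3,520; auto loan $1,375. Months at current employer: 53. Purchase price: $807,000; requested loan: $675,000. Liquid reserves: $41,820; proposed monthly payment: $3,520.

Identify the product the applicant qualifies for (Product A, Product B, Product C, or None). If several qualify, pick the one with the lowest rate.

Total debts = (1,280 + 150 + 310 + 1,325 + 3,520 + 1,375) = 7,960; DTI = 7,960/22,950 = 34.7%.
LTV = 675,000/807,000 = 83.6%.
Reserves = 41,820/3,520 = 11.9 months.
Product A: score 704 < 720; DTI 34.7% ≤ 36%; LTV 83.6% ≤ 97% → does not qualify.
Product B: score 704 ≥ 600; DTI 34.7% ≤ 36%; LTV 83.6% ≤ 90%; reserves 11.9 ≥ 9 mo → qualifies.
Product C: score 704 ≥ 660; DTI 34.7% ≤ 36%; LTV 83.6% ≤ 95%; employment 53 ≥ 18 mo; reserves 11.9 ≥ 9 mo → qualifies.
Qualifying: Product B, Product C. Lowest rate is 10.97% → Product B.

Product B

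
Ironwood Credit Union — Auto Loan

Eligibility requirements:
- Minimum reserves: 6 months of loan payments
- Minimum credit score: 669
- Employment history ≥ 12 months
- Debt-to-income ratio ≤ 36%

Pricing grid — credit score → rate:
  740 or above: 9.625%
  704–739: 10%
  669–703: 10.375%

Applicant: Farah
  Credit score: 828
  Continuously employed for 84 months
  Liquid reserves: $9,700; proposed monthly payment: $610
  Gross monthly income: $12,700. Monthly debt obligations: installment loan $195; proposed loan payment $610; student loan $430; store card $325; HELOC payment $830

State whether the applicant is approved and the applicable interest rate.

Credit score 828 ≥ 669 (meets minimum)
Total monthly debts = (195 + 610 + 430 + 325 + 830) = 2,390. Debt-to-income = 2,390/12,700 = 18.8% — meets 36% limit
Employment 84 ≥ 12 months
Reserves = 9,700/610 = 15.9 months ≥ 6
All requirements met. Score 828 falls in the 740 or above tier → 9.625%.

Approved at 9.625%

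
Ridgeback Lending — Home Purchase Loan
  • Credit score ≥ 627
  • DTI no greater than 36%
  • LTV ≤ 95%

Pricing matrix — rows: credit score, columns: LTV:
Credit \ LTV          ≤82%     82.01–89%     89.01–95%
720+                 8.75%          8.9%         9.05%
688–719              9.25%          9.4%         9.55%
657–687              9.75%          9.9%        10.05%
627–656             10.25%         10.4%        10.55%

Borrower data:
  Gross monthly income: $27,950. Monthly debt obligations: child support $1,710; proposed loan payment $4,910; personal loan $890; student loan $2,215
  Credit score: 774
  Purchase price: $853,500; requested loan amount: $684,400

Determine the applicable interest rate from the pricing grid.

Credit score 774 ≥ 627; Total monthly debts = (1,710 + 4,910 + 890 + 2,215) = 9,725. DTI: 9,725 ÷ 27,950 = 34.8%, within the 36% cap
Loan-to-value = 684,400/853,500 = 80.2% — pass (95% max)
Score 774 is in the 720+ band; LTV 80.2% is in the ≤82% band → 8.75%.

8.75%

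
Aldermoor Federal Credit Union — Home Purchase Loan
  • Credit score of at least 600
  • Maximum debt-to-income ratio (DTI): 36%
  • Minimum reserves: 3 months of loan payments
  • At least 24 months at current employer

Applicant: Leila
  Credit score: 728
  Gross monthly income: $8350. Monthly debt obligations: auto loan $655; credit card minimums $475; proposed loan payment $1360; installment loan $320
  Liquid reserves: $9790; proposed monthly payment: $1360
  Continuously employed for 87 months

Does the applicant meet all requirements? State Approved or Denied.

Approved

Credit score 728 ≥ 600 (meets)
Total monthly debts = (655 + 475 + 1,360 + 320) = 2,810. DTI: 2,810 ÷ 8,350 = 33.7%, within the 36% cap
Liquid reserves cover 9,790/1,360 = 7.2 months — ≥ 3 required
Employment 87 ≥ 24 months
All criteria satisfied.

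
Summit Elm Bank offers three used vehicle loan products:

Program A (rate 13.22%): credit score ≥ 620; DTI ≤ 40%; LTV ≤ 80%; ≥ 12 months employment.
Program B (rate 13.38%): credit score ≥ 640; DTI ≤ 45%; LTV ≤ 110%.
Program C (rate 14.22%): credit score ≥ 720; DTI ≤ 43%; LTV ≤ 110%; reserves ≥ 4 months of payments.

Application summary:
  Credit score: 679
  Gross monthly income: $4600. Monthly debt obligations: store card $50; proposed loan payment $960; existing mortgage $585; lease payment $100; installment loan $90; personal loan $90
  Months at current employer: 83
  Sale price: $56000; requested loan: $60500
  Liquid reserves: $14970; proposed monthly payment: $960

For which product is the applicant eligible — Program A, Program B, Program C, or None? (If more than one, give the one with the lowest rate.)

Program B

Total debts = (50 + 960 + 585 + 100 + 90 + 90) = 1,875; DTI = 1,875/4,600 = 40.8%.
LTV = 60,500/56,000 = 108%.
Reserves = 14,970/960 = 15.6 months.
Program A: score 679 ≥ 620; DTI 40.8% > 40%; LTV 108% > 80%; employment 83 ≥ 12 mo → does not qualify.
Program B: score 679 ≥ 640; DTI 40.8% ≤ 45%; LTV 108% ≤ 110% → qualifies.
Program C: score 679 < 720; DTI 40.8% ≤ 43%; LTV 108% ≤ 110%; reserves 15.6 ≥ 4 mo → does not qualify.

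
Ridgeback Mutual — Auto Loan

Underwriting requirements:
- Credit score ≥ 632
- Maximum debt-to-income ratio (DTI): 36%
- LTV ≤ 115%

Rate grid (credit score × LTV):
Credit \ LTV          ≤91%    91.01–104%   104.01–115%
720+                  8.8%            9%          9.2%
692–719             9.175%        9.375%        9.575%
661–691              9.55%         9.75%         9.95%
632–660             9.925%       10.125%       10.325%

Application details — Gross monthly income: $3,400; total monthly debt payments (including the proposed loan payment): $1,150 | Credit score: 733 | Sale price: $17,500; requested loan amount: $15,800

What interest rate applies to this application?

8.8%

Credit score 733 ≥ 632; DTI = 1,150/3,400 = 33.8% ≤ 36%
LTV = 15,800/17,500 = 90.3% ≤ 115%
Score 733 is in the 720+ band; LTV 90.3% is in the ≤91% band → 8.8%.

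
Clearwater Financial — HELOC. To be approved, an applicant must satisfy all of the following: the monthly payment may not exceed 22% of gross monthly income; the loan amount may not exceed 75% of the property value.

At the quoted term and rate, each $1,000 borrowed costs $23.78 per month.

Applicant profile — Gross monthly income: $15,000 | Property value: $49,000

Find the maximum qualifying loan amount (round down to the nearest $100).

$36,700

Payment cap: 22% × $15,000 = $3,300/month.
At $23.78 per $1,000, that supports 3,300/23.78 × 1,000 ≈ $138,772 → $138,700.
LTV cap: 75% × $49,000 = $36,750 → $36,700.
Binding constraint: loan-to-value.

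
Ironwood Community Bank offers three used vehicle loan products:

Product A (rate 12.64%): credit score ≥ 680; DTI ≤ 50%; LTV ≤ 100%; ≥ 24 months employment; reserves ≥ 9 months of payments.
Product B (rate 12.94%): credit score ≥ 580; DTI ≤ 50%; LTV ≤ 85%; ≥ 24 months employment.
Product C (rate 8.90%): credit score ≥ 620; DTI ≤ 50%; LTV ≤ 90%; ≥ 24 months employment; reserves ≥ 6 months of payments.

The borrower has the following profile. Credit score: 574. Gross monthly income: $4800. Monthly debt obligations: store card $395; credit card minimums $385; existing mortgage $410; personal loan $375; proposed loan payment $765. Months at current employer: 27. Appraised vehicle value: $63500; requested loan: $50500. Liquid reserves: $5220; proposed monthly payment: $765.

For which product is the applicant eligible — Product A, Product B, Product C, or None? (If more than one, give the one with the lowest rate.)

Total debts = (395 + 385 + 410 + 375 + 765) = 2,330; DTI = 2,330/4,800 = 48.5%.
LTV = 50,500/63,500 = 79.5%.
Reserves = 5,220/765 = 6.8 months.
Product A: score 574 < 680; DTI 48.5% ≤ 50%; LTV 79.5% ≤ 100%; employment 27 ≥ 24 mo; reserves 6.8 < 9 mo → does not qualify.
Product B: score 574 < 580; DTI 48.5% ≤ 50%; LTV 79.5% ≤ 85%; employment 27 ≥ 24 mo → does not qualify.
Product C: score 574 < 620; DTI 48.5% ≤ 50%; LTV 79.5% ≤ 90%; employment 27 ≥ 24 mo; reserves 6.8 ≥ 6 mo → does not qualify.

None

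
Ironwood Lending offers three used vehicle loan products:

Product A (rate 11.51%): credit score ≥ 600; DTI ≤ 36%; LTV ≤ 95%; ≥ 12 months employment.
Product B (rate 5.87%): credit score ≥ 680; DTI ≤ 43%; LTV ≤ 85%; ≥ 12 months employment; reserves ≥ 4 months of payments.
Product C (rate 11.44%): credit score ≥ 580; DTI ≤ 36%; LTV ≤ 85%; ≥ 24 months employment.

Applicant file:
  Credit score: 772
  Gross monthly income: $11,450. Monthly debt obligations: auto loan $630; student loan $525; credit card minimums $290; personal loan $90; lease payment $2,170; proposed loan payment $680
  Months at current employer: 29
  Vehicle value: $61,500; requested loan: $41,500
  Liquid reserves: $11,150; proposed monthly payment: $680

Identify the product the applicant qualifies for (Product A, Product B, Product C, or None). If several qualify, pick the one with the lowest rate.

Product B

Total debts = (630 + 525 + 290 + 90 + 2,170 + 680) = 4,385; DTI = 4,385/11,450 = 38.3%.
LTV = 41,500/61,500 = 67.5%.
Reserves = 11,150/680 = 16.4 months.
Product A: score 772 ≥ 600; DTI 38.3% > 36%; LTV 67.5% ≤ 95%; employment 29 ≥ 12 mo → does not qualify.
Product B: score 772 ≥ 680; DTI 38.3% ≤ 43%; LTV 67.5% ≤ 85%; employment 29 ≥ 12 mo; reserves 16.4 ≥ 4 mo → qualifies.
Product C: score 772 ≥ 580; DTI 38.3% > 36%; LTV 67.5% ≤ 85%; employment 29 ≥ 24 mo → does not qualify.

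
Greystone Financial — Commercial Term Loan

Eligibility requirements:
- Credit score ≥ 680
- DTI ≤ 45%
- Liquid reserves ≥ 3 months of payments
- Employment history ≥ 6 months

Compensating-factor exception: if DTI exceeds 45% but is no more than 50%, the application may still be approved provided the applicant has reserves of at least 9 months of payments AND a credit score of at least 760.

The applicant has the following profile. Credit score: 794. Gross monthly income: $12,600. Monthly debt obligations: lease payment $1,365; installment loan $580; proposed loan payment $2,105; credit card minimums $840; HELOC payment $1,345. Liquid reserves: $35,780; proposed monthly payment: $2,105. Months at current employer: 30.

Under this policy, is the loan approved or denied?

Approved

Credit score 794 ≥ 680 (meets base)
Total debts = (1,365 + 580 + 2,105 + 840 + 1,345) = 6,235. DTI = 6,235/12,600 = 49.5% > 45% — standard DTI limit exceeded.
Liquid reserves cover 35,780/2,105 = 17.0 months — ≥ 3 required
Employment 30 ≥ 6 months
DTI 49.5% is within the 45%–50% exception band; checking compensating factors.
Reserves 17.0 ≥ 9 months; credit score 794 ≥ 760.
Both compensating conditions met → exception applies.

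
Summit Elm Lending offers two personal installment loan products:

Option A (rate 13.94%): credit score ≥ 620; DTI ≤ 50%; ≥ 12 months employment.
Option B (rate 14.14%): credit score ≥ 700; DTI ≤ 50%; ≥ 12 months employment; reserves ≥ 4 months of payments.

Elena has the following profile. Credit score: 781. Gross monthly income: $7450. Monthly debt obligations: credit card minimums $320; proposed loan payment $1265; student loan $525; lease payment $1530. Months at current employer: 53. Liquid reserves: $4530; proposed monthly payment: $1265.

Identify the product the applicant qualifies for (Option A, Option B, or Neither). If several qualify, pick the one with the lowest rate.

Total debts = (320 + 1,265 + 525 + 1,530) = 3,640; DTI = 3,640/7,450 = 48.9%.
Reserves = 4,530/1,265 = 3.6 months.
Option A: score 781 ≥ 620; DTI 48.9% ≤ 50%; employment 53 ≥ 12 mo → qualifies.
Option B: score 781 ≥ 700; DTI 48.9% ≤ 50%; employment 53 ≥ 12 mo; reserves 3.6 < 4 mo → does not qualify.

Option A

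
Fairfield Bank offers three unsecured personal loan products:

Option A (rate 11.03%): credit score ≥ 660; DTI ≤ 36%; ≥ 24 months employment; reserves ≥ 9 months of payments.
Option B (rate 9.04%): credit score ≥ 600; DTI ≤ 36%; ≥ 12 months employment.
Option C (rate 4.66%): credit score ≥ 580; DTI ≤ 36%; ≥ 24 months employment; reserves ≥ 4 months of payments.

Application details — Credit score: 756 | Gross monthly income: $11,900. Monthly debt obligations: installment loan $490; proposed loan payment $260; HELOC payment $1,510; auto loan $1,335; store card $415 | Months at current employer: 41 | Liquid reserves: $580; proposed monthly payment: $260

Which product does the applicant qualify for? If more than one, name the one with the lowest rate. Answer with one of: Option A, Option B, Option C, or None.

Option B

Total debts = (490 + 260 + 1,510 + 1,335 + 415) = 4,010; DTI = 4,010/11,900 = 33.7%.
Reserves = 580/260 = 2.2 months.
Option A: score 756 ≥ 660; DTI 33.7% ≤ 36%; employment 41 ≥ 24 mo; reserves 2.2 < 9 mo → does not qualify.
Option B: score 756 ≥ 600; DTI 33.7% ≤ 36%; employment 41 ≥ 12 mo → qualifies.
Option C: score 756 ≥ 580; DTI 33.7% ≤ 36%; employment 41 ≥ 24 mo; reserves 2.2 < 4 mo → does not qualify.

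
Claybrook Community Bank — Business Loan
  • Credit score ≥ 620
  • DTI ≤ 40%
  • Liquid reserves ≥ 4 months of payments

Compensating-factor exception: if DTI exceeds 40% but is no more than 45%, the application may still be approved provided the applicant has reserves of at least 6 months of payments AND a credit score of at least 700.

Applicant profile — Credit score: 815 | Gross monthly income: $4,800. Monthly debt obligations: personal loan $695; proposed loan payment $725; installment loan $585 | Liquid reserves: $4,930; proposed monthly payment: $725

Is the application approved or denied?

Credit score 815 ≥ 620 (meets base)
Total debts = (695 + 725 + 585) = 2,005. DTI: 2,005 ÷ 4,800 = 41.8%, over the 40% base limit.
Reserves = 4,930/725 = 6.8 months ≥ 4
41.8% falls in the override range (40%–45%), so the compensating-factor test applies.
Reserves 6.8 ≥ 6 months; credit score 815 ≥ 700.
Both compensating conditions met → exception applies.

Approved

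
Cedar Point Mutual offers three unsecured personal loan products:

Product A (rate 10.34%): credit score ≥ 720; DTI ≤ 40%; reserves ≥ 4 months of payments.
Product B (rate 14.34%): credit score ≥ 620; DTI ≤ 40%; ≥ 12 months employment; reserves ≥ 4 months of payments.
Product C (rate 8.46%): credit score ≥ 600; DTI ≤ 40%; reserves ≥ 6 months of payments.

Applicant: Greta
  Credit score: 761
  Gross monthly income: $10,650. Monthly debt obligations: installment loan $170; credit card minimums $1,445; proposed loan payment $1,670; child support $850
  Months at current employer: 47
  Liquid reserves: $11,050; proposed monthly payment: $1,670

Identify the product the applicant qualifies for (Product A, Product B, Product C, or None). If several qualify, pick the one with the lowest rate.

Total debts = (170 + 1,445 + 1,670 + 850) = 4,135; DTI = 4,135/10,650 = 38.8%.
Reserves = 11,050/1,670 = 6.6 months.
Product A: score 761 ≥ 720; DTI 38.8% ≤ 40%; reserves 6.6 ≥ 4 mo → qualifies.
Product B: score 761 ≥ 620; DTI 38.8% ≤ 40%; employment 47 ≥ 12 mo; reserves 6.6 ≥ 4 mo → qualifies.
Product C: score 761 ≥ 600; DTI 38.8% ≤ 40%; reserves 6.6 ≥ 6 mo → qualifies.
Qualifying: Product A, Product B, Product C. Lowest rate is 8.46% → Product C.

Product C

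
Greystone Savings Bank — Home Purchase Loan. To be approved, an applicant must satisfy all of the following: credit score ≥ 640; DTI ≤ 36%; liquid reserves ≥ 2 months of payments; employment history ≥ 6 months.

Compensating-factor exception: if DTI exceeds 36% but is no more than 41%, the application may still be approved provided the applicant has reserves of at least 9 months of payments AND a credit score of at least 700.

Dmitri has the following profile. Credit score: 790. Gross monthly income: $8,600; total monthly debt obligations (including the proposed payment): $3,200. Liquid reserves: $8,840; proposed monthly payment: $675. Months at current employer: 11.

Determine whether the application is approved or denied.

Approved

Credit score 790 ≥ 640 (meets base)
DTI: 3,200 ÷ 8,600 = 37.2%, over the 36% base limit.
Reserves: 8,840 ÷ 675 = 13.1 months (meets 2-month minimum)
Employment 11 ≥ 6 months
37.2% falls in the override range (36%–41%), so the compensating-factor test applies.
Reserves 13.1 ≥ 9 months; credit score 790 ≥ 700.
Both compensating conditions met → exception applies.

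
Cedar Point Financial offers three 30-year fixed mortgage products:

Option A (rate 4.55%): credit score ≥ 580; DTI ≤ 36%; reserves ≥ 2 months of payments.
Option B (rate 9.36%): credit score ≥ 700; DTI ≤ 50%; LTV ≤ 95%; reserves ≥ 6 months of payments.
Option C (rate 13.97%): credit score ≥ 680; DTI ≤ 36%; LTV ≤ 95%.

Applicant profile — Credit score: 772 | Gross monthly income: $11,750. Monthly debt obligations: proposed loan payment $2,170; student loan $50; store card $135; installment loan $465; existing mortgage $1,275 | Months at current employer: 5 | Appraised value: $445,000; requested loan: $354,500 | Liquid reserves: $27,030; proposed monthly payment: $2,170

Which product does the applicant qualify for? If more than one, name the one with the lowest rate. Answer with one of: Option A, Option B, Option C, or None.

Total debts = (2,170 + 50 + 135 + 465 + 1,275) = 4,095; DTI = 4,095/11,750 = 34.9%.
LTV = 354,500/445,000 = 79.7%.
Reserves = 27,030/2,170 = 12.5 months.
Option A: score 772 ≥ 580; DTI 34.9% ≤ 36%; reserves 12.5 ≥ 2 mo → qualifies.
Option B: score 772 ≥ 700; DTI 34.9% ≤ 50%; LTV 79.7% ≤ 95%; reserves 12.5 ≥ 6 mo → qualifies.
Option C: score 772 ≥ 680; DTI 34.9% ≤ 36%; LTV 79.7% ≤ 95% → qualifies.
Qualifying: Option A, Option B, Option C. Lowest rate is 4.55% → Option A.

Option A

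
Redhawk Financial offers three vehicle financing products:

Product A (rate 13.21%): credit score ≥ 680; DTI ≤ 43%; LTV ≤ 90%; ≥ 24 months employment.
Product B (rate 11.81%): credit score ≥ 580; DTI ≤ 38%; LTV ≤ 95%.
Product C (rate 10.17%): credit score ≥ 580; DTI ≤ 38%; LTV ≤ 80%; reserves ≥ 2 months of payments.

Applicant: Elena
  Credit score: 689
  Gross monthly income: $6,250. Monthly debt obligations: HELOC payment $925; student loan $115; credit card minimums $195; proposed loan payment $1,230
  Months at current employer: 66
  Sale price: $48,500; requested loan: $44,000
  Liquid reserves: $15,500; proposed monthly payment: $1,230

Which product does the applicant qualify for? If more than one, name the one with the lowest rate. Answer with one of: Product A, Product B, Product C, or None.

Total debts = (925 + 115 + 195 + 1,230) = 2,465; DTI = 2,465/6,250 = 39.4%.
LTV = 44,000/48,500 = 90.7%.
Reserves = 15,500/1,230 = 12.6 months.
Product A: score 689 ≥ 680; DTI 39.4% ≤ 43%; LTV 90.7% > 90%; employment 66 ≥ 24 mo → does not qualify.
Product B: score 689 ≥ 580; DTI 39.4% > 38%; LTV 90.7% ≤ 95% → does not qualify.
Product C: score 689 ≥ 580; DTI 39.4% > 38%; LTV 90.7% > 80%; reserves 12.6 ≥ 2 mo → does not qualify.

None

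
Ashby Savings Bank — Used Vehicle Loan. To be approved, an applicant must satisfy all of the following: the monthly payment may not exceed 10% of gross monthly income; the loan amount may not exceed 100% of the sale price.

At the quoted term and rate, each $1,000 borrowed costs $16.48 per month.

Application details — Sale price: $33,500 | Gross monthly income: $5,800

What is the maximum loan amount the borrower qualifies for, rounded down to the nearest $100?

$33,500

Payment cap: 10% × $5,800 = $580/month.
At $16.48 per $1,000, that supports 580/16.48 × 1,000 ≈ $35,194 → $35,100.
LTV cap: 100% × $33,500 = $33,500 → $33,500.
Binding constraint: loan-to-value.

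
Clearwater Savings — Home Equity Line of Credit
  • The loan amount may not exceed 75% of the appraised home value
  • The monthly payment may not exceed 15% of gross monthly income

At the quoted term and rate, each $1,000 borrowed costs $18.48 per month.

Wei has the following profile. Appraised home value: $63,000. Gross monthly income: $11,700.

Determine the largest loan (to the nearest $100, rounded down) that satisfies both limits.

Payment cap: 15% × $11,700 = $1,755/month.
At $18.48 per $1,000, that supports 1,755/18.48 × 1,000 ≈ $94,967 → $94,900.
LTV cap: 75% × $63,000 = $47,250 → $47,200.
Binding constraint: loan-to-value.

$47,200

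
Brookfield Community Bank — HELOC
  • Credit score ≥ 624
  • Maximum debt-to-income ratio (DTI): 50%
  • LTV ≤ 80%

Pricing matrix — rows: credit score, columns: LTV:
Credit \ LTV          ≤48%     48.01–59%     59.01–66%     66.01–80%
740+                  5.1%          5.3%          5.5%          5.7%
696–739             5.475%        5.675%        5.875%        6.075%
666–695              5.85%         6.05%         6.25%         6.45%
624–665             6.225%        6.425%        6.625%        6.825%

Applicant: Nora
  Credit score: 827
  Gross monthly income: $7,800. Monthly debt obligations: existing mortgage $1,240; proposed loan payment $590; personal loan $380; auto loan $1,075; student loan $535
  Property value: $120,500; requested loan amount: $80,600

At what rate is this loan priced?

5.7%

Credit score 827 ≥ 624; Total monthly debts = (1,240 + 590 + 380 + 1,075 + 535) = 3,820. DTI = 3,820/7,800 = 49% ≤ 50%
LTV = 80,600/120,500 = 66.9% ≤ 80%
Score 827 is in the 740+ band; LTV 66.9% is in the 66.01–80% band → 5.7%.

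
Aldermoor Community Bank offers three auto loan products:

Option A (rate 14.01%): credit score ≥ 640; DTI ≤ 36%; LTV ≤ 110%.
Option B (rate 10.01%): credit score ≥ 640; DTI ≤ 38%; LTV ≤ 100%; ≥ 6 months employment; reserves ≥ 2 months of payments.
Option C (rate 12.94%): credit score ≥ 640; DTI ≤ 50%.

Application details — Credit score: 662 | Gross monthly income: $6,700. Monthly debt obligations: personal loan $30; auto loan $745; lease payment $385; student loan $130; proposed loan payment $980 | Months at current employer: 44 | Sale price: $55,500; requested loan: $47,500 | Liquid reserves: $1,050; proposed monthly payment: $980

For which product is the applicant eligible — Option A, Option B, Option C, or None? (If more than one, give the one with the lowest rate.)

Total debts = (30 + 745 + 385 + 130 + 980) = 2,270; DTI = 2,270/6,700 = 33.9%.
LTV = 47,500/55,500 = 85.6%.
Reserves = 1,050/980 = 1.1 months.
Option A: score 662 ≥ 640; DTI 33.9% ≤ 36%; LTV 85.6% ≤ 110% → qualifies.
Option B: score 662 ≥ 640; DTI 33.9% ≤ 38%; LTV 85.6% ≤ 100%; employment 44 ≥ 6 mo; reserves 1.1 < 2 mo → does not qualify.
Option C: score 662 ≥ 640; DTI 33.9% ≤ 50% → qualifies.
Qualifying: Option A, Option C. Lowest rate is 12.94% → Option C.

Option C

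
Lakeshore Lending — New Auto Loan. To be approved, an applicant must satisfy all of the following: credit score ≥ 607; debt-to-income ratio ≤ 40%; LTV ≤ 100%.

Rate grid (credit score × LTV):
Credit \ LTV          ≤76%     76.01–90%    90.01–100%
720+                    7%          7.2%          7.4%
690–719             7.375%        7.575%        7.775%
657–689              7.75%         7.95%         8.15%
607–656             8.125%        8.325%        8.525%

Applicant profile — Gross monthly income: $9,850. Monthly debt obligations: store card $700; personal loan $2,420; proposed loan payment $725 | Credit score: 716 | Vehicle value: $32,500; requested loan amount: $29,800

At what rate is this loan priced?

Credit score 716 ≥ 607; Total monthly debts = (700 + 2,420 + 725) = 3,845. DTI: 3,845 ÷ 9,850 = 39%, within the 40% cap
Loan-to-value = 29,800/32,500 = 91.7% — pass (100% max)
Score 716 is in the 690–719 band; LTV 91.7% is in the 90.01–100% band → 7.775%.

7.775%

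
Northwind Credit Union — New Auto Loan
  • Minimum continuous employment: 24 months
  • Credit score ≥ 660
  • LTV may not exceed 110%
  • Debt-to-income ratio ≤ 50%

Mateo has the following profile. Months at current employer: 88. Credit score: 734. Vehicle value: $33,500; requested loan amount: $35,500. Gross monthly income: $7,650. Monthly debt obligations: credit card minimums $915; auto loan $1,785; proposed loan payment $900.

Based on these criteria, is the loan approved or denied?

Employment 88 ≥ 24 months
Credit score 734 ≥ 660 (meets)
LTV: 35,500 ÷ 33,500 = 106%, within 110% cap
Total monthly debts = (915 + 1,785 + 900) = 3,600. DTI = 3,600/7,650 = 47.1% ≤ 50%
All criteria satisfied.

Approved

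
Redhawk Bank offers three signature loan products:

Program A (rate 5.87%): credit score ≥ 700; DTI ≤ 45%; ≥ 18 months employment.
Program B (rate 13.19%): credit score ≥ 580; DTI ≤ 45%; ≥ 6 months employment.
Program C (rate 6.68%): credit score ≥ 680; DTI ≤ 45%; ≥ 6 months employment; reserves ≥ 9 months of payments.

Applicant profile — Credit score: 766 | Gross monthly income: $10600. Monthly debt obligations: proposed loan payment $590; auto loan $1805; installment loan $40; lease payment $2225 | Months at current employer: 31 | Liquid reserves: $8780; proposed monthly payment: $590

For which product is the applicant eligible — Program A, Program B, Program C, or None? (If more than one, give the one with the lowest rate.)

Total debts = (590 + 1,805 + 40 + 2,225) = 4,660; DTI = 4,660/10,600 = 44%.
Reserves = 8,780/590 = 14.9 months.
Program A: score 766 ≥ 700; DTI 44% ≤ 45%; employment 31 ≥ 18 mo → qualifies.
Program B: score 766 ≥ 580; DTI 44% ≤ 45%; employment 31 ≥ 6 mo → qualifies.
Program C: score 766 ≥ 680; DTI 44% ≤ 45%; employment 31 ≥ 6 mo; reserves 14.9 ≥ 9 mo → qualifies.
Qualifying: Program A, Program B, Program C. Lowest rate is 5.87% → Program A.

Program A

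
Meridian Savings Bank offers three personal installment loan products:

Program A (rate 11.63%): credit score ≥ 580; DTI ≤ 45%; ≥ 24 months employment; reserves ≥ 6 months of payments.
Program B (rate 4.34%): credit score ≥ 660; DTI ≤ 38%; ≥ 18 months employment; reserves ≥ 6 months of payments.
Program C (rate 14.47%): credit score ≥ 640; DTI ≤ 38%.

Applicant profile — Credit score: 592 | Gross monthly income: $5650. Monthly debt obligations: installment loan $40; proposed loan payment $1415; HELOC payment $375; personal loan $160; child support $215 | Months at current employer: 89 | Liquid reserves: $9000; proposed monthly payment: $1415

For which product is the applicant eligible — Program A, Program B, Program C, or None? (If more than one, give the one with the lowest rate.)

Total debts = (40 + 1,415 + 375 + 160 + 215) = 2,205; DTI = 2,205/5,650 = 39%.
Reserves = 9,000/1,415 = 6.4 months.
Program A: score 592 ≥ 580; DTI 39% ≤ 45%; employment 89 ≥ 24 mo; reserves 6.4 ≥ 6 mo → qualifies.
Program B: score 592 < 660; DTI 39% > 38%; employment 89 ≥ 18 mo; reserves 6.4 ≥ 6 mo → does not qualify.
Program C: score 592 < 640; DTI 39% > 38% → does not qualify.

Program A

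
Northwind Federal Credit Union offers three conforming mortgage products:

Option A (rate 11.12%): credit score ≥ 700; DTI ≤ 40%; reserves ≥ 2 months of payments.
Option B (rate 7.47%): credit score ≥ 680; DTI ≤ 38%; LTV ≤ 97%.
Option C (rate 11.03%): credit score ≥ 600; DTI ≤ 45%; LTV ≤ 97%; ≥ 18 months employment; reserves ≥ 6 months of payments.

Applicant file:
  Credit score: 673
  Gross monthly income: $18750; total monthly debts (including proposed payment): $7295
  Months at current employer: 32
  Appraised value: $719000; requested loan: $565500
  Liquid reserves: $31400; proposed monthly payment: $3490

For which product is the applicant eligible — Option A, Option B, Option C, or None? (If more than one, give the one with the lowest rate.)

DTI = 7,295/18,750 = 38.9%.
LTV = 565,500/719,000 = 78.7%.
Reserves = 31,400/3,490 = 9.0 months.
Option A: score 673 < 700; DTI 38.9% ≤ 40%; reserves 9.0 ≥ 2 mo → does not qualify.
Option B: score 673 < 680; DTI 38.9% > 38%; LTV 78.7% ≤ 97% → does not qualify.
Option C: score 673 ≥ 600; DTI 38.9% ≤ 45%; LTV 78.7% ≤ 97%; employment 32 ≥ 18 mo; reserves 9.0 ≥ 6 mo → qualifies.

Option C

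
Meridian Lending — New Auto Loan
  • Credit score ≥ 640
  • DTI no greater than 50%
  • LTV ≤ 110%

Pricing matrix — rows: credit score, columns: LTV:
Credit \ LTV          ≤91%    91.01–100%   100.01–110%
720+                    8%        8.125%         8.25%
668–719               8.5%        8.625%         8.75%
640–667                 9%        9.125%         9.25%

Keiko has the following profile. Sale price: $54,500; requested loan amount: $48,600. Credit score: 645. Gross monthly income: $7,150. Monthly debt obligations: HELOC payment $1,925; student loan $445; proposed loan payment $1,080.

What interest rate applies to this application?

9%

Credit score 645 ≥ 640; Total monthly debts = (1,925 + 445 + 1,080) = 3,450. Debt-to-income = 3,450/7,150 = 48.3% — meets 50% limit
LTV = 48,600/54,500 = 89.2% ≤ 110%
Row: 645 falls in 640–667. Column: 89.2% falls in ≤91%. Rate = 9%.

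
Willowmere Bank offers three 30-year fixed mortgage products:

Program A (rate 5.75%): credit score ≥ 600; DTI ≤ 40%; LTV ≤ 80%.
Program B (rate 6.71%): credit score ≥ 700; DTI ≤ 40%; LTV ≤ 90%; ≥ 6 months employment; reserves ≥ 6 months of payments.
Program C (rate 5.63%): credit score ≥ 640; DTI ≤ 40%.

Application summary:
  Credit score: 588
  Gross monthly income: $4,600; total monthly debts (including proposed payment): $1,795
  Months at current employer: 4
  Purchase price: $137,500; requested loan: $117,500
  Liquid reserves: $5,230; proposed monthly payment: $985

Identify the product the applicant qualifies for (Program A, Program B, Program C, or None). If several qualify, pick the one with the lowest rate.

DTI = 1,795/4,600 = 39%.
LTV = 117,500/137,500 = 85.5%.
Reserves = 5,230/985 = 5.3 months.
Program A: score 588 < 600; DTI 39% ≤ 40%; LTV 85.5% > 80% → does not qualify.
Program B: score 588 < 700; DTI 39% ≤ 40%; LTV 85.5% ≤ 90%; employment 4 < 6 mo; reserves 5.3 < 6 mo → does not qualify.
Program C: score 588 < 640; DTI 39% ≤ 40% → does not qualify.

None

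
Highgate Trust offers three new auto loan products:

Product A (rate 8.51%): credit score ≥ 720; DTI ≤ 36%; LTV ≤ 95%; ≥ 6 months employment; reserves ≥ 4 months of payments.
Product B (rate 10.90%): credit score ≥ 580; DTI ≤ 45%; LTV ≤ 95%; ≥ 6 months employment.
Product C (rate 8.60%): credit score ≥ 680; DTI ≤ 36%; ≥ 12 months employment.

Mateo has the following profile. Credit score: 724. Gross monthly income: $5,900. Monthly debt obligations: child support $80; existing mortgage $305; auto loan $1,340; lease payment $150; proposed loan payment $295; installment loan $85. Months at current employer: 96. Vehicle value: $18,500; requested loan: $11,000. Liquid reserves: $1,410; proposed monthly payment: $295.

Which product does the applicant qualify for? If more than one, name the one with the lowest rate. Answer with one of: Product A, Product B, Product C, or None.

Product B

Total debts = (80 + 305 + 1,340 + 150 + 295 + 85) = 2,255; DTI = 2,255/5,900 = 38.2%.
LTV = 11,000/18,500 = 59.5%.
Reserves = 1,410/295 = 4.8 months.
Product A: score 724 ≥ 720; DTI 38.2% > 36%; LTV 59.5% ≤ 95%; employment 96 ≥ 6 mo; reserves 4.8 ≥ 4 mo → does not qualify.
Product B: score 724 ≥ 580; DTI 38.2% ≤ 45%; LTV 59.5% ≤ 95%; employment 96 ≥ 6 mo → qualifies.
Product C: score 724 ≥ 680; DTI 38.2% > 36%; employment 96 ≥ 12 mo → does not qualify.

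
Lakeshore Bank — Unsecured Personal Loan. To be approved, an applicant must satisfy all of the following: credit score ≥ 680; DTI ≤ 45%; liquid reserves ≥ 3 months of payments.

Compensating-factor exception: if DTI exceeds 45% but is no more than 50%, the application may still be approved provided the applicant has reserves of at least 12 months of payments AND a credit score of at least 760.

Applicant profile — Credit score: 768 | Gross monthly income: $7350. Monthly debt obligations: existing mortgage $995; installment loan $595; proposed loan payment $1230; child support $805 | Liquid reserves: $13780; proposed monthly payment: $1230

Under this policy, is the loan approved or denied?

Credit score 768 ≥ 680 (meets base)
Total debts = (995 + 595 + 1,230 + 805) = 3,625. DTI: 3,625 ÷ 7,350 = 49.3%, over the 45% base limit.
Reserves = 13,780/1,230 = 11.2 months ≥ 3
49.3% falls in the override range (45%–50%), so the compensating-factor test applies.
Reserves 11.2 < 12 months; credit score 768 ≥ 760.
Override conditions not both satisfied; exception does not apply.

Denied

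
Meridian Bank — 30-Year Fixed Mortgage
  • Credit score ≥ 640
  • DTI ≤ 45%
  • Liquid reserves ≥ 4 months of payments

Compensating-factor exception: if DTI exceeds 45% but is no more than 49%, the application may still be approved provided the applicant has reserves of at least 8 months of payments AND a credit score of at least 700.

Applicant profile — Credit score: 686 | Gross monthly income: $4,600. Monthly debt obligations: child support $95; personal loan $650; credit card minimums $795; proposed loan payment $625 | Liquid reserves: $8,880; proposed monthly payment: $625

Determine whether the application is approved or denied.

Denied

Credit score 686 ≥ 640 (meets base)
Total debts = (95 + 650 + 795 + 625) = 2,165. DTI: 2,165 ÷ 4,600 = 47.1%, over the 45% base limit.
Reserves: 8,880 ÷ 625 = 14.2 months (meets 4-month minimum)
47.1% falls in the override range (45%–49%), so the compensating-factor test applies.
Reserves 14.2 ≥ 8 months; credit score 686 < 700.
Compensating-factor requirement not fully met.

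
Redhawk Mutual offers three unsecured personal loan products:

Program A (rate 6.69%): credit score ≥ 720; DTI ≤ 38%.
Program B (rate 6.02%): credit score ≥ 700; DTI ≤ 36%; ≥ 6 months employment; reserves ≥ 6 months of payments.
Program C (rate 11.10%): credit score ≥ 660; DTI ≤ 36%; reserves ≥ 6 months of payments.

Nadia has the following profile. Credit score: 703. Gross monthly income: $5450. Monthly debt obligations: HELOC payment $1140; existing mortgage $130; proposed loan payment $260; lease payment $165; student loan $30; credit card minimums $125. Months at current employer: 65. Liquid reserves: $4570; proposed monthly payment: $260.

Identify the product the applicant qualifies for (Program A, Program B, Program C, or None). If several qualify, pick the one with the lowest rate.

Program B

Total debts = (1,140 + 130 + 260 + 165 + 30 + 125) = 1,850; DTI = 1,850/5,450 = 33.9%.
Reserves = 4,570/260 = 17.6 months.
Program A: score 703 < 720; DTI 33.9% ≤ 38% → does not qualify.
Program B: score 703 ≥ 700; DTI 33.9% ≤ 36%; employment 65 ≥ 6 mo; reserves 17.6 ≥ 6 mo → qualifies.
Program C: score 703 ≥ 660; DTI 33.9% ≤ 36%; reserves 17.6 ≥ 6 mo → qualifies.
Qualifying: Program B, Program C. Lowest rate is 6.02% → Program B.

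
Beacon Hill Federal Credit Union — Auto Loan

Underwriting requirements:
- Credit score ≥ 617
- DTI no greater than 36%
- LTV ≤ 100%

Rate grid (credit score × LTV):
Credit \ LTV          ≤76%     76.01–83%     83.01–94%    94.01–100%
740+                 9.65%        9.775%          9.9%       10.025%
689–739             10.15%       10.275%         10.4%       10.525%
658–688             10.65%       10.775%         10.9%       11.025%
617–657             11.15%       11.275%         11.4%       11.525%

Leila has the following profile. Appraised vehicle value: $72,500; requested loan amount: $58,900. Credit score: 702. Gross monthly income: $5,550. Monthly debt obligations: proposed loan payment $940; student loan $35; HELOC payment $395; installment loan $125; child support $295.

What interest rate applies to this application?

10.275%

Credit score 702 ≥ 617; Total monthly debts = (940 + 35 + 395 + 125 + 295) = 1,790. DTI: 1,790 ÷ 5,550 = 32.3%, within the 36% cap
LTV: 58,900 ÷ 72,500 = 81.2%, within 100% cap
Credit 702 → row 689–739; LTV 81.2% → column 76.01–83%. Grid cell → 10.275%.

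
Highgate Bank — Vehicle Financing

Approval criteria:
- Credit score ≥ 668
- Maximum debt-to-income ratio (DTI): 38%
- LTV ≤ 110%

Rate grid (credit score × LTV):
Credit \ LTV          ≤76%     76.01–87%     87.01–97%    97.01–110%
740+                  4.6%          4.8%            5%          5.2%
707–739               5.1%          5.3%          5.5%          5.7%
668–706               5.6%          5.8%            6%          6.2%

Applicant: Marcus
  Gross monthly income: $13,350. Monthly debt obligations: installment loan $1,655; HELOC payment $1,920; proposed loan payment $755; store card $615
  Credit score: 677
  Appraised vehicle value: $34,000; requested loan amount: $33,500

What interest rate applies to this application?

Credit score 677 ≥ 668; Total monthly debts = (1,655 + 1,920 + 755 + 615) = 4,945. DTI = 4,945/13,350 = 37% ≤ 38%
LTV: 33,500 ÷ 34,000 = 98.5%, within 110% cap
Row: 677 falls in 668–706. Column: 98.5% falls in 97.01–110%. Rate = 6.2%.

6.2%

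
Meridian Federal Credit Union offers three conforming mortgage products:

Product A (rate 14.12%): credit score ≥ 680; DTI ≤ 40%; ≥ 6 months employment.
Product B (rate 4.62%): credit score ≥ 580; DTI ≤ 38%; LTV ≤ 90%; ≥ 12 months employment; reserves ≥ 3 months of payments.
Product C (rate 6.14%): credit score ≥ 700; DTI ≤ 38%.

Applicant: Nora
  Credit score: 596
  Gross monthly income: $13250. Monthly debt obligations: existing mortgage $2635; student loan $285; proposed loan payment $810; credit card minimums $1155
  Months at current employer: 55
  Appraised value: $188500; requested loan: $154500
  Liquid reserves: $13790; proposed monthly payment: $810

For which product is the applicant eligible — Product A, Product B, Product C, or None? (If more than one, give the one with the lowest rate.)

Product B

Total debts = (2,635 + 285 + 810 + 1,155) = 4,885; DTI = 4,885/13,250 = 36.9%.
LTV = 154,500/188,500 = 82%.
Reserves = 13,790/810 = 17.0 months.
Product A: score 596 < 680; DTI 36.9% ≤ 40%; employment 55 ≥ 6 mo → does not qualify.
Product B: score 596 ≥ 580; DTI 36.9% ≤ 38%; LTV 82% ≤ 90%; employment 55 ≥ 12 mo; reserves 17.0 ≥ 3 mo → qualifies.
Product C: score 596 < 700; DTI 36.9% ≤ 38% → does not qualify.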